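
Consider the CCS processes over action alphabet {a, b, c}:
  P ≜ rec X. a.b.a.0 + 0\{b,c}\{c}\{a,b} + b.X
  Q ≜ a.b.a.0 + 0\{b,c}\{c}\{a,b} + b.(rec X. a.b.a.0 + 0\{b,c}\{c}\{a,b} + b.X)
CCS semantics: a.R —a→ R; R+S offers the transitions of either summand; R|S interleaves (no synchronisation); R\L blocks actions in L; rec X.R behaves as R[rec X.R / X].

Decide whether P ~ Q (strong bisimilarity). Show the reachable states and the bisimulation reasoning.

P's transition system — 4 states:
  m0 = rec X. a.b.a.0 + 0\{b,c}\{c}\{a,b} + b.X has moves --a--▸ m1, --b--▸ m0
  m1 = b.a.0 has moves --b--▸ m2
  m2 = a.0 has moves --a--▸ m3
  m3 = 0 has moves deadlocked
Q's transition system — 5 states:
  n0 = a.b.a.0 + 0\{b,c}\{c}\{a,b} + b.(rec X. a.b.a.0 + 0\{b,c}\{c}\{a,b} + b.X) has moves --a--▸ n1, --b--▸ n2
  n1 = b.a.0 has moves --b--▸ n3
  n2 = rec X. a.b.a.0 + 0\{b,c}\{c}\{a,b} + b.X has moves --a--▸ n1, --b--▸ n2
  n3 = a.0 has moves --a--▸ n4
  n4 = 0 has moves deadlocked
Coarsest stable partition (strong bisimilarity classes):
  B0 = {m0, n0, n2}
  B1 = {m1, n1}
  B2 = {m2, n3}
  B3 = {m3, n4}
m0 ∈ B0, n0 ∈ B0 → same block

bisimilar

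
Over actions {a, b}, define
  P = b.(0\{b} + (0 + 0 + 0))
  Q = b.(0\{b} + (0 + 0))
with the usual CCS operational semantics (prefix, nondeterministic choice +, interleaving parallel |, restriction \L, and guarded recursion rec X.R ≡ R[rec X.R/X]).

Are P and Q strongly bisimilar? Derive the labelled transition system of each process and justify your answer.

P's transition system — 2 states:
  s0 = b.(0\{b} + (0 + 0 + 0)) has moves -b-> s1
  s1 = 0\{b} + (0 + 0 + 0) has moves deadlocked
Q's transition system — 2 states:
  t0 = b.(0\{b} + (0 + 0)) has moves -b-> t1
  t1 = 0\{b} + (0 + 0) has moves deadlocked
Partition-refinement fixed point:
  B0 = {s0, t0}
  B1 = {s1, t1}
s0 ∈ B0, t0 ∈ B0 → same block

YES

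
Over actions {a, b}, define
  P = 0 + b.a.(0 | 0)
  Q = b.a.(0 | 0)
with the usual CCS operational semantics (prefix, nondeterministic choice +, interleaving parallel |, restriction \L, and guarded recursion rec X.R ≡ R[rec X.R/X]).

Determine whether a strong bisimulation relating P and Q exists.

Reachable graph of P (3 states):
  m0 = 0 + b.a.(0 | 0) | ··b··> m1
  m1 = a.(0 | 0) | ··a··> m2
  m2 = 0 | 0 | stopped
Reachable graph of Q (3 states):
  n0 = b.a.(0 | 0) | ··b··> n1
  n1 = a.(0 | 0) | ··a··> n2
  n2 = 0 | 0 | stopped
Coarsest stable partition (strong bisimilarity classes):
  B0 = {m0, n0}
  B1 = {m1, n1}
  B2 = {m2, n2}
m0 ∈ B0, n0 ∈ B0 → same block

YES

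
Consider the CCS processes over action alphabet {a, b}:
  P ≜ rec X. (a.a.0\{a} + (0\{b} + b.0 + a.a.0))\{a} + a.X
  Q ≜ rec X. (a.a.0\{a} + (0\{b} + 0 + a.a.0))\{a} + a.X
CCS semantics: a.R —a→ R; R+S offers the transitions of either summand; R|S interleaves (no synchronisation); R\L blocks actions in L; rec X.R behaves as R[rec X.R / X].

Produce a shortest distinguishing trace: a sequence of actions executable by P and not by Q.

b

Reachable graph of P (2 states):
  m0 = rec X. (a.a.0\{a} + (0\{b} + b.0 + a.a.0))\{a} + a.X :: ··a··> m0, ··b··> m1
  m1 = 0\{a} :: ·
Reachable graph of Q (1 states):
  n0 = rec X. (a.a.0\{a} + (0\{b} + 0 + a.a.0))\{a} + a.X :: ··a··> n0
Trace ⟨b⟩ through P, begin at {m0}:
  after b @ step 1: {m1}
  P completes σ.
Trace ⟨b⟩ through Q, begin at {n0}:
  after b @ step 1: ∅  — Q cannot continue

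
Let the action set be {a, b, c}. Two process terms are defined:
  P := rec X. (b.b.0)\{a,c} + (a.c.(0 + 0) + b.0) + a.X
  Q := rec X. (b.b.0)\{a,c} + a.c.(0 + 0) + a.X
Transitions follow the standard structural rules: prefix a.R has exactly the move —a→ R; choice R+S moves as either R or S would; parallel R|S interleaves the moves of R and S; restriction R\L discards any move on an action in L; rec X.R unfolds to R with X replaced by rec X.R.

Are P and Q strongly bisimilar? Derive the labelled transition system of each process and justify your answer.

P's transition system — 6 states:
  m0 = rec X. (b.b.0)\{a,c} + (a.c.(0 + 0) + b.0) + a.X ⊢ =a=> m0, =a=> m1, =b=> m2, =b=> m3
  m1 = c.(0 + 0) ⊢ =c=> m4
  m2 = (b.0)\{a,c} ⊢ =b=> m5
  m3 = 0 ⊢ ·
  m4 = 0 + 0 ⊢ ·
  m5 = 0\{a,c} ⊢ ·
Q's transition system — 5 states:
  n0 = rec X. (b.b.0)\{a,c} + a.c.(0 + 0) + a.X ⊢ =a=> n0, =a=> n1, =b=> n2
  n1 = c.(0 + 0) ⊢ =c=> n3
  n2 = (b.0)\{a,c} ⊢ =b=> n4
  n3 = 0 + 0 ⊢ ·
  n4 = 0\{a,c} ⊢ ·
Bisimilarity quotient blocks:
  B0 = {m0}
  B1 = {m1, n1}
  B2 = {m3, m4, m5, n3, n4}
  B3 = {m2, n2}
  B4 = {n0}
m0 ∈ B0, n0 ∈ B4 → different blocks

not bisimilar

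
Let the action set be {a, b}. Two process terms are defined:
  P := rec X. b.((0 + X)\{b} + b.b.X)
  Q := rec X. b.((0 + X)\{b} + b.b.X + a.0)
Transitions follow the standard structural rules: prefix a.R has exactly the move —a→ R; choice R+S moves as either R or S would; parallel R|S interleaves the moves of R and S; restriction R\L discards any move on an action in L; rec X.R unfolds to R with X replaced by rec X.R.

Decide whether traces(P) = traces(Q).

Reachable graph of P (3 states):
  s0 = rec X. b.((0 + X)\{b} + b.b.X) | =b=> s1
  s1 = (0 + (rec X. b.((0 + X)\{b} + b.b.X)))\{b} + b.b.(rec X. b.((0 + X)\{b} + b.b.X)) | =b=> s2
  s2 = b.(rec X. b.((0 + X)\{b} + b.b.X)) | =b=> s0
Reachable graph of Q (4 states):
  t0 = rec X. b.((0 + X)\{b} + b.b.X + a.0) | =b=> t1
  t1 = (0 + (rec X. b.((0 + X)\{b} + b.b.X + a.0)))\{b} + b.b.(rec X. b.((0 + X)\{b} + b.b.X + a.0)) + a.0 | =a=> t2, =b=> t3
  t2 = 0 | ∅
  t3 = b.(rec X. b.((0 + X)\{b} + b.b.X + a.0)) | =b=> t0
Executing ba from Q (initial set {t0}):
  after b @ step 1: {t1}
  after a @ step 2: {t2}
  Q completes σ.
Executing ba from P (initial set {s0}):
  after b @ step 1: {s1}
  after a @ step 2: ∅ (P stuck)

trace-distinct — witness ⟨ba⟩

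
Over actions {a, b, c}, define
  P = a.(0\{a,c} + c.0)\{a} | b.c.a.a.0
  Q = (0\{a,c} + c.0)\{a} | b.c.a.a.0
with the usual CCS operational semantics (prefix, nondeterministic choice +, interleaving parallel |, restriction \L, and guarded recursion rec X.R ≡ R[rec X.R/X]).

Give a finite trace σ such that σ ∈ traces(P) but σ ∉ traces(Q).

a

P's transition system — 15 states:
  s0 = a.(0\{a,c} + c.0)\{a} | b.c.a.a.0 has moves ··a··> s1, ··b··> s2
  s1 = (0\{a,c} + c.0)\{a} | b.c.a.a.0 has moves ··b··> s3, ··c··> s4
  s2 = a.(0\{a,c} + c.0)\{a} | c.a.a.0 has moves ··a··> s3, ··c··> s5
  s3 = (0\{a,c} + c.0)\{a} | c.a.a.0 has moves ··c··> s6, ··c··> s7
  s4 = 0\{a} | b.c.a.a.0 has moves ··b··> s7
  s5 = a.(0\{a,c} + c.0)\{a} | a.a.0 has moves ··a··> s6, ··a··> s8
  s6 = (0\{a,c} + c.0)\{a} | a.a.0 has moves ··a··> s9, ··c··> s10
  s7 = 0\{a} | c.a.a.0 has moves ··c··> s10
  s8 = a.(0\{a,c} + c.0)\{a} | a.0 has moves ··a··> s11, ··a··> s9
  s9 = (0\{a,c} + c.0)\{a} | a.0 has moves ··a··> s12, ··c··> s13
  s10 = 0\{a} | a.a.0 has moves ··a··> s13
  s11 = a.(0\{a,c} + c.0)\{a} | 0 has moves ··a··> s12
  s12 = (0\{a,c} + c.0)\{a} | 0 has moves ··c··> s14
  s13 = 0\{a} | a.0 has moves ··a··> s14
  s14 = 0\{a} | 0 has moves ∅
Q's transition system — 10 states:
  t0 = (0\{a,c} + c.0)\{a} | b.c.a.a.0 has moves ··b··> t1, ··c··> t2
  t1 = (0\{a,c} + c.0)\{a} | c.a.a.0 has moves ··c··> t3, ··c··> t4
  t2 = 0\{a} | b.c.a.a.0 has moves ··b··> t4
  t3 = (0\{a,c} + c.0)\{a} | a.a.0 has moves ··a··> t5, ··c··> t6
  t4 = 0\{a} | c.a.a.0 has moves ··c··> t6
  t5 = (0\{a,c} + c.0)\{a} | a.0 has moves ··a··> t7, ··c··> t8
  t6 = 0\{a} | a.a.0 has moves ··a··> t8
  t7 = (0\{a,c} + c.0)\{a} | 0 has moves ··c··> t9
  t8 = 0\{a} | a.0 has moves ··a··> t9
  t9 = 0\{a} | 0 has moves ∅
Trace ⟨a⟩ through P, begin at {s0}:
  after a @ step 1: {s1}
  ✓ P
Trace ⟨a⟩ through Q, begin at {t0}:
  after a @ step 1: ∅  — Q cannot continue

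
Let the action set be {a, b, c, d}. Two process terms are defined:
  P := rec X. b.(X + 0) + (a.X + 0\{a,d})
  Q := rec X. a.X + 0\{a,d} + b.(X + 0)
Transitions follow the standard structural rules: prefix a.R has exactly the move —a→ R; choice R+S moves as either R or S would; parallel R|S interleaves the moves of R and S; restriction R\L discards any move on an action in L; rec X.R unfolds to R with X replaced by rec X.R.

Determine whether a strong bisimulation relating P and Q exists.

bisimilar

P's transition system — 2 states:
  u0 = rec X. b.(X + 0) + (a.X + 0\{a,d}) | ··a··> u0, ··b··> u1
  u1 = (rec X. b.(X + 0) + (a.X + 0\{a,d})) + 0 | ··a··> u0, ··b··> u1
Q's transition system — 2 states:
  v0 = rec X. a.X + 0\{a,d} + b.(X + 0) | ··a··> v0, ··b··> v1
  v1 = (rec X. a.X + 0\{a,d} + b.(X + 0)) + 0 | ··a··> v0, ··b··> v1
Bisimilarity quotient blocks:
  B0 = {u0, u1, v0, v1}
u0 ∈ B0, v0 ∈ B0 → same block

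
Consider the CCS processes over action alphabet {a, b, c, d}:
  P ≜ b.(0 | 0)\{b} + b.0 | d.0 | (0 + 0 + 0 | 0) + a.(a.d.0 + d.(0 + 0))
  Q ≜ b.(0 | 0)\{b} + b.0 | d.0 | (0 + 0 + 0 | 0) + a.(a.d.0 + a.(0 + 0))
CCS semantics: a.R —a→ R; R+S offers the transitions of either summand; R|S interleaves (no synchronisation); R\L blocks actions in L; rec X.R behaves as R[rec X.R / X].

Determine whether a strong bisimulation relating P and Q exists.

P's transition system — 9 states:
  u0 = b.(0 | 0)\{b} + b.0 | d.0 | (0 + 0 + 0 | 0) + a.(a.d.0 + d.(0 + 0)) ⊢ -a-> u1, -b-> u2, -b-> u3, -d-> u4
  u1 = a.d.0 + d.(0 + 0) ⊢ -a-> u5, -d-> u6
  u2 = (0 | 0)\{b} ⊢ ·
  u3 = 0 | d.0 | (0 + 0 + 0 | 0) ⊢ -d-> u7
  u4 = b.0 | 0 | (0 + 0 + 0 | 0) ⊢ -b-> u7
  u5 = d.0 ⊢ -d-> u8
  u6 = 0 + 0 ⊢ ·
  u7 = 0 | 0 | (0 + 0 + 0 | 0) ⊢ ·
  u8 = 0 ⊢ ·
Q's transition system — 9 states:
  v0 = b.(0 | 0)\{b} + b.0 | d.0 | (0 + 0 + 0 | 0) + a.(a.d.0 + a.(0 + 0)) ⊢ -a-> v1, -b-> v2, -b-> v3, -d-> v4
  v1 = a.d.0 + a.(0 + 0) ⊢ -a-> v5, -a-> v6
  v2 = (0 | 0)\{b} ⊢ ·
  v3 = 0 | d.0 | (0 + 0 + 0 | 0) ⊢ -d-> v7
  v4 = b.0 | 0 | (0 + 0 + 0 | 0) ⊢ -b-> v7
  v5 = 0 + 0 ⊢ ·
  v6 = d.0 ⊢ -d-> v8
  v7 = 0 | 0 | (0 + 0 + 0 | 0) ⊢ ·
  v8 = 0 ⊢ ·
Coarsest stable partition (strong bisimilarity classes):
  B0 = {u0}
  B1 = {u2, u6, u7, u8, v2, v5, v7, v8}
  B2 = {u3, u5, v3, v6}
  B3 = {u1}
  B4 = {u4, v4}
  B5 = {v0}
  B6 = {v1}
u0 ∈ B0, v0 ∈ B5 → different blocks

P ≁ Q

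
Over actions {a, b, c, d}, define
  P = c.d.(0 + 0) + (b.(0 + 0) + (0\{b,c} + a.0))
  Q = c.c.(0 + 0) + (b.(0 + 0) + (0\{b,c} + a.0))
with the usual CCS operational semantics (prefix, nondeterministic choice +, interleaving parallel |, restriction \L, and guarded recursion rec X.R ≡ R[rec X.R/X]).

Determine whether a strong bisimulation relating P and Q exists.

Reachable graph of P (4 states):
  s0 = c.d.(0 + 0) + (b.(0 + 0) + (0\{b,c} + a.0)) ⊢ —a→ s1, —b→ s2, —c→ s3
  s1 = 0 ⊢ ·
  s2 = 0 + 0 ⊢ ·
  s3 = d.(0 + 0) ⊢ —d→ s2
Reachable graph of Q (4 states):
  t0 = c.c.(0 + 0) + (b.(0 + 0) + (0\{b,c} + a.0)) ⊢ —a→ t1, —b→ t2, —c→ t3
  t1 = 0 ⊢ ·
  t2 = 0 + 0 ⊢ ·
  t3 = c.(0 + 0) ⊢ —c→ t2
Partition-refinement fixed point:
  B0 = {s0}
  B1 = {s3}
  B2 = {s1, s2, t1, t2}
  B3 = {t0}
  B4 = {t3}
s0 ∈ B0, t0 ∈ B3 → different blocks

NO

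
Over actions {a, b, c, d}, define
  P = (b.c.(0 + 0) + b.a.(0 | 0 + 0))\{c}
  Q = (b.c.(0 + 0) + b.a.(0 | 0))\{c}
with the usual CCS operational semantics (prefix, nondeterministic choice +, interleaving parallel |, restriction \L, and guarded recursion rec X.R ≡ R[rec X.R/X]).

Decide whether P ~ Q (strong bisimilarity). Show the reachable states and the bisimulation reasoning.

P ~ Q

P's transition system — 4 states:
  m0 = (b.c.(0 + 0) + b.a.(0 | 0 + 0))\{c} has moves —b→ m1, —b→ m2
  m1 = (a.(0 | 0 + 0))\{c} has moves —a→ m3
  m2 = (c.(0 + 0))\{c} has moves stopped
  m3 = (0 | 0 + 0)\{c} has moves stopped
Q's transition system — 4 states:
  n0 = (b.c.(0 + 0) + b.a.(0 | 0))\{c} has moves —b→ n1, —b→ n2
  n1 = (a.(0 | 0))\{c} has moves —a→ n3
  n2 = (c.(0 + 0))\{c} has moves stopped
  n3 = (0 | 0)\{c} has moves stopped
Bisimilarity quotient blocks:
  B0 = {m0, n0}
  B1 = {m1, n1}
  B2 = {m2, m3, n2, n3}
m0 ∈ B0, n0 ∈ B0 → same block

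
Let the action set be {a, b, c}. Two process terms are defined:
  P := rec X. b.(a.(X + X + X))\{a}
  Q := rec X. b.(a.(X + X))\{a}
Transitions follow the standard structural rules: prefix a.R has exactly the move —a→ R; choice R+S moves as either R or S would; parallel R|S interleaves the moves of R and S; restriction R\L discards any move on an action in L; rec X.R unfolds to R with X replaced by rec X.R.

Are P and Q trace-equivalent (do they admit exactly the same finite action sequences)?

P's transition system — 2 states:
  m0 = rec X. b.(a.(X + X + X))\{a} has moves =b=> m1
  m1 = (a.((rec X. b.(a.(X + X + X))\{a}) + (rec X. b.(a.(X + X + X))\{a}) + (rec X. b.(a.(X + X + X))\{a})))\{a} has moves (no moves)
Q's transition system — 2 states:
  n0 = rec X. b.(a.(X + X))\{a} has moves =b=> n1
  n1 = (a.((rec X. b.(a.(X + X))\{a}) + (rec X. b.(a.(X + X))\{a})))\{a} has moves (no moves)
Partition-refinement fixed point:
  B0 = {m0, n0}
  B1 = {m1, n1}
m0 ∈ B0, n0 ∈ B0 → same block
Bisimilar ⇒ trace-equivalent.

traces(P) = traces(Q)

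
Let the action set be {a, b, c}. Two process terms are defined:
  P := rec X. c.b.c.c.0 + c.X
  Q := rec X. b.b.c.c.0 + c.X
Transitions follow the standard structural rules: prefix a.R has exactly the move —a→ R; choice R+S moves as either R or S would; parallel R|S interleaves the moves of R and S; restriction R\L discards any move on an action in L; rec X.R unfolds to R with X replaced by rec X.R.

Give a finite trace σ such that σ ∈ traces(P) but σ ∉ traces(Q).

LTS(P): 5 reachable states
  p0 = rec X. c.b.c.c.0 + c.X | —c→ p0, —c→ p1
  p1 = b.c.c.0 | —b→ p2
  p2 = c.c.0 | —c→ p3
  p3 = c.0 | —c→ p4
  p4 = 0 | stopped
LTS(Q): 5 reachable states
  q0 = rec X. b.b.c.c.0 + c.X | —b→ q1, —c→ q0
  q1 = b.c.c.0 | —b→ q2
  q2 = c.c.0 | —c→ q3
  q3 = c.0 | —c→ q4
  q4 = 0 | stopped
Executing cbc from P (initial set {p0}):
  step 1 (c): {p0, p1}
  step 2 (b): {p2}
  step 3 (c): {p3}
  ✓ P
Executing cbc from Q (initial set {q0}):
  step 1 (c): {q0}
  step 2 (b): {q1}
  step 3 (c): ∅ (Q stuck)

cbc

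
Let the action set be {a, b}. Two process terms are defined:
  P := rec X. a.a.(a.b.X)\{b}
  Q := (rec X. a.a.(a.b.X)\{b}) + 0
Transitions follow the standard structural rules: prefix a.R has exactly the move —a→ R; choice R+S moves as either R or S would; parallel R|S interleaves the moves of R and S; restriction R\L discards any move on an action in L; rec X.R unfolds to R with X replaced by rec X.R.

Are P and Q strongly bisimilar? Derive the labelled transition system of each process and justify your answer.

Reachable graph of P (4 states):
  s0 = rec X. a.a.(a.b.X)\{b} | ··a··> s1
  s1 = a.(a.b.(rec X. a.a.(a.b.X)\{b}))\{b} | ··a··> s2
  s2 = (a.b.(rec X. a.a.(a.b.X)\{b}))\{b} | ··a··> s3
  s3 = (b.(rec X. a.a.(a.b.X)\{b}))\{b} | (no moves)
Reachable graph of Q (4 states):
  t0 = (rec X. a.a.(a.b.X)\{b}) + 0 | ··a··> t1
  t1 = a.(a.b.(rec X. a.a.(a.b.X)\{b}))\{b} | ··a··> t2
  t2 = (a.b.(rec X. a.a.(a.b.X)\{b}))\{b} | ··a··> t3
  t3 = (b.(rec X. a.a.(a.b.X)\{b}))\{b} | (no moves)
Bisimilarity quotient blocks:
  B0 = {s0, t0}
  B1 = {s1, t1}
  B2 = {s2, t2}
  B3 = {s3, t3}
s0 ∈ B0, t0 ∈ B0 → same block

P ~ Q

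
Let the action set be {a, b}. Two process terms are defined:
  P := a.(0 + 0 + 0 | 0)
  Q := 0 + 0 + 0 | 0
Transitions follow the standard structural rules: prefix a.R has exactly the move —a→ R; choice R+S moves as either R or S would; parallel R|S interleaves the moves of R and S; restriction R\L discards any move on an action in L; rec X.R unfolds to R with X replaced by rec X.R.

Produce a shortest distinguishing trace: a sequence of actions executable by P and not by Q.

a

P's transition system — 2 states:
  s0 = a.(0 + 0 + 0 | 0) ⊢ --a--▸ s1
  s1 = 0 + 0 + 0 | 0 ⊢ ·
Q's transition system — 1 states:
  t0 = 0 + 0 + 0 | 0 ⊢ ·
Run σ = ⟨a⟩ on P: start {s0}
  step 1 (a): {s1}
  ✓ P
Run σ = ⟨a⟩ on Q: start {t0}
  step 1 (a): no successor for Q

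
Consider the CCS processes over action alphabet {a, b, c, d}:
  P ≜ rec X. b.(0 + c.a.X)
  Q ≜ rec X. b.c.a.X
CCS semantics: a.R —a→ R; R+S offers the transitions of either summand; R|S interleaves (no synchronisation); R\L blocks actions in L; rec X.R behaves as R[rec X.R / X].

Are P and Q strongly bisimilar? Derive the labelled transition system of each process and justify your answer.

Reachable graph of P (3 states):
  s0 = rec X. b.(0 + c.a.X) | =b=> s1
  s1 = 0 + c.a.(rec X. b.(0 + c.a.X)) | =c=> s2
  s2 = a.(rec X. b.(0 + c.a.X)) | =a=> s0
Reachable graph of Q (3 states):
  t0 = rec X. b.c.a.X | =b=> t1
  t1 = c.a.(rec X. b.c.a.X) | =c=> t2
  t2 = a.(rec X. b.c.a.X) | =a=> t0
Bisimilarity quotient blocks:
  B0 = {s0, t0}
  B1 = {s1, t1}
  B2 = {s2, t2}
s0 ∈ B0, t0 ∈ B0 → same block

YES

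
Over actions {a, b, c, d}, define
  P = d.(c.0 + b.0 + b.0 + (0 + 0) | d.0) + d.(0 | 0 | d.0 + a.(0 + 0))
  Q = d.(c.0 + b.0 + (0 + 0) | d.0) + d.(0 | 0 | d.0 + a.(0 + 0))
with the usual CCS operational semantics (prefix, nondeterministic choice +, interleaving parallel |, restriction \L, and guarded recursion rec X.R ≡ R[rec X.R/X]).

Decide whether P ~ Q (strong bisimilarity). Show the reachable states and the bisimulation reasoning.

Reachable graph of P (7 states):
  u0 = d.(c.0 + b.0 + b.0 + (0 + 0) | d.0) + d.(0 | 0 | d.0 + a.(0 + 0)) :: --d--▸ u1, --d--▸ u2
  u1 = 0 | 0 | d.0 + a.(0 + 0) :: --a--▸ u3, --d--▸ u4
  u2 = c.0 + b.0 + b.0 + (0 + 0) | d.0 :: --b--▸ u5, --c--▸ u5, --d--▸ u6
  u3 = 0 + 0 :: stopped
  u4 = 0 | 0 | 0 :: stopped
  u5 = 0 :: stopped
  u6 = (0 + 0) | 0 :: stopped
Reachable graph of Q (7 states):
  v0 = d.(c.0 + b.0 + (0 + 0) | d.0) + d.(0 | 0 | d.0 + a.(0 + 0)) :: --d--▸ v1, --d--▸ v2
  v1 = 0 | 0 | d.0 + a.(0 + 0) :: --a--▸ v3, --d--▸ v4
  v2 = c.0 + b.0 + (0 + 0) | d.0 :: --b--▸ v5, --c--▸ v5, --d--▸ v6
  v3 = 0 + 0 :: stopped
  v4 = 0 | 0 | 0 :: stopped
  v5 = 0 :: stopped
  v6 = (0 + 0) | 0 :: stopped
Coarsest stable partition (strong bisimilarity classes):
  B0 = {u0, v0}
  B1 = {u2, v2}
  B2 = {u3, u4, u5, u6, v3, v4, v5, v6}
  B3 = {u1, v1}
u0 ∈ B0, v0 ∈ B0 → same block

bisimilar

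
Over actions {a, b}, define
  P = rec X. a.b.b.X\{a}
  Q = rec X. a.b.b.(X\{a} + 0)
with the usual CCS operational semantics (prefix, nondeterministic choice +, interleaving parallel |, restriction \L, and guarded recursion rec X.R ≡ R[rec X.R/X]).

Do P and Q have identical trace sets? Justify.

P's transition system — 4 states:
  p0 = rec X. a.b.b.X\{a} → —a→ p1
  p1 = b.b.(rec X. a.b.b.X\{a})\{a} → —b→ p2
  p2 = b.(rec X. a.b.b.X\{a})\{a} → —b→ p3
  p3 = (rec X. a.b.b.X\{a})\{a} → deadlocked
Q's transition system — 4 states:
  q0 = rec X. a.b.b.(X\{a} + 0) → —a→ q1
  q1 = b.b.((rec X. a.b.b.(X\{a} + 0))\{a} + 0) → —b→ q2
  q2 = b.((rec X. a.b.b.(X\{a} + 0))\{a} + 0) → —b→ q3
  q3 = (rec X. a.b.b.(X\{a} + 0))\{a} + 0 → deadlocked
Partition-refinement fixed point:
  B0 = {p0, q0}
  B1 = {p1, q1}
  B2 = {p2, q2}
  B3 = {p3, q3}
p0 ∈ B0, q0 ∈ B0 → same block
Bisimilar ⇒ trace-equivalent.

trace-equivalent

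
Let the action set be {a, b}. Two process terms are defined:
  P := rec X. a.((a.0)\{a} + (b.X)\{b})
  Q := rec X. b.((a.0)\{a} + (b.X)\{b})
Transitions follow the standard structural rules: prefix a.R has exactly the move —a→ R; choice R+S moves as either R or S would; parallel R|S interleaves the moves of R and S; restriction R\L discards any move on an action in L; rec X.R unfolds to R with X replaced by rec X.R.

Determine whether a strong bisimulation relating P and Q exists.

P ≁ Q

Reachable graph of P (2 states):
  u0 = rec X. a.((a.0)\{a} + (b.X)\{b}) :: ··a··> u1
  u1 = (a.0)\{a} + (b.(rec X. a.((a.0)\{a} + (b.X)\{b})))\{b} :: ∅
Reachable graph of Q (2 states):
  v0 = rec X. b.((a.0)\{a} + (b.X)\{b}) :: ··b··> v1
  v1 = (a.0)\{a} + (b.(rec X. b.((a.0)\{a} + (b.X)\{b})))\{b} :: ∅
Partition-refinement fixed point:
  B0 = {u0}
  B1 = {u1, v1}
  B2 = {v0}
u0 ∈ B0, v0 ∈ B2 → different blocks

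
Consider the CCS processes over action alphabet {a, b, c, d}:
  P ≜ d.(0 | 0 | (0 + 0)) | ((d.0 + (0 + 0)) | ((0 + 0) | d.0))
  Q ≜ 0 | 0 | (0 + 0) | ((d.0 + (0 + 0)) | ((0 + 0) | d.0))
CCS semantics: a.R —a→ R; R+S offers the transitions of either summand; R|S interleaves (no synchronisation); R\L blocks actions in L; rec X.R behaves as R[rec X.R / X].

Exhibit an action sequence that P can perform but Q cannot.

ddd

LTS(P): 8 reachable states
  p0 = d.(0 | 0 | (0 + 0)) | ((d.0 + (0 + 0)) | ((0 + 0) | d.0)) ⊢ ··d··> p1, ··d··> p2, ··d··> p3
  p1 = 0 | 0 | (0 + 0) | ((d.0 + (0 + 0)) | ((0 + 0) | d.0)) ⊢ ··d··> p4, ··d··> p5
  p2 = d.(0 | 0 | (0 + 0)) | ((d.0 + (0 + 0)) | ((0 + 0) | 0)) ⊢ ··d··> p4, ··d··> p6
  p3 = d.(0 | 0 | (0 + 0)) | (0 | ((0 + 0) | d.0)) ⊢ ··d··> p5, ··d··> p6
  p4 = 0 | 0 | (0 + 0) | ((d.0 + (0 + 0)) | ((0 + 0) | 0)) ⊢ ··d··> p7
  p5 = 0 | 0 | (0 + 0) | (0 | ((0 + 0) | d.0)) ⊢ ··d··> p7
  p6 = d.(0 | 0 | (0 + 0)) | (0 | ((0 + 0) | 0)) ⊢ ··d··> p7
  p7 = 0 | 0 | (0 + 0) | (0 | ((0 + 0) | 0)) ⊢ ·
LTS(Q): 4 reachable states
  q0 = 0 | 0 | (0 + 0) | ((d.0 + (0 + 0)) | ((0 + 0) | d.0)) ⊢ ··d··> q1, ··d··> q2
  q1 = 0 | 0 | (0 + 0) | ((d.0 + (0 + 0)) | ((0 + 0) | 0)) ⊢ ··d··> q3
  q2 = 0 | 0 | (0 + 0) | (0 | ((0 + 0) | d.0)) ⊢ ··d··> q3
  q3 = 0 | 0 | (0 + 0) | (0 | ((0 + 0) | 0)) ⊢ ·
Executing ddd from P (initial set {p0}):
  step 1 (d): {p1, p2, p3}
  step 2 (d): {p4, p5, p6}
  step 3 (d): {p7}
  P completes σ.
Executing ddd from Q (initial set {q0}):
  step 1 (d): {q1, q2}
  step 2 (d): {q3}
  step 3 (d): ∅ (Q stuck)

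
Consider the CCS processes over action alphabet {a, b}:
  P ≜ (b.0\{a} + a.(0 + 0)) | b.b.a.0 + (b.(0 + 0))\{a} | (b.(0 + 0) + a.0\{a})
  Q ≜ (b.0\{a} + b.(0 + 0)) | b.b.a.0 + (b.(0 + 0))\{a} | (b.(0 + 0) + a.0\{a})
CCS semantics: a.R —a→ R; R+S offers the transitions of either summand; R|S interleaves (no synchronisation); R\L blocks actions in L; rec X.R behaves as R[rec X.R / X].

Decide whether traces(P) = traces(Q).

P's transition system — 17 states:
  u0 = (b.0\{a} + a.(0 + 0)) | b.b.a.0 + (b.(0 + 0))\{a} | (b.(0 + 0) + a.0\{a}) | —a→ u1, —a→ u2, —b→ u3, —b→ u4, —b→ u5, —b→ u6
  u1 = (0 + 0) | b.b.a.0 | —b→ u7
  u2 = (b.(0 + 0))\{a} | 0\{a} | —b→ u8
  u3 = (0 + 0)\{a} | (b.(0 + 0) + a.0\{a}) | —a→ u8, —b→ u9
  u4 = (b.(0 + 0))\{a} | (0 + 0) | —b→ u9
  u5 = (b.0\{a} + a.(0 + 0)) | b.a.0 | —a→ u7, —b→ u10, —b→ u11
  u6 = 0\{a} | b.b.a.0 | —b→ u11
  u7 = (0 + 0) | b.a.0 | —b→ u12
  u8 = (0 + 0)\{a} | 0\{a} | (no moves)
  u9 = (0 + 0)\{a} | (0 + 0) | (no moves)
  u10 = (b.0\{a} + a.(0 + 0)) | a.0 | —a→ u12, —a→ u13, —b→ u14
  u11 = 0\{a} | b.a.0 | —b→ u14
  u12 = (0 + 0) | a.0 | —a→ u15
  u13 = (b.0\{a} + a.(0 + 0)) | 0 | —a→ u15, —b→ u16
  u14 = 0\{a} | a.0 | —a→ u16
  u15 = (0 + 0) | 0 | (no moves)
  u16 = 0\{a} | 0 | (no moves)
Q's transition system — 17 states:
  v0 = (b.0\{a} + b.(0 + 0)) | b.b.a.0 + (b.(0 + 0))\{a} | (b.(0 + 0) + a.0\{a}) | —a→ v1, —b→ v2, —b→ v3, —b→ v4, —b→ v5, —b→ v6
  v1 = (b.(0 + 0))\{a} | 0\{a} | —b→ v7
  v2 = (0 + 0) | b.b.a.0 | —b→ v8
  v3 = (0 + 0)\{a} | (b.(0 + 0) + a.0\{a}) | —a→ v7, —b→ v9
  v4 = (b.(0 + 0))\{a} | (0 + 0) | —b→ v9
  v5 = (b.0\{a} + b.(0 + 0)) | b.a.0 | —b→ v10, —b→ v11, —b→ v8
  v6 = 0\{a} | b.b.a.0 | —b→ v11
  v7 = (0 + 0)\{a} | 0\{a} | (no moves)
  v8 = (0 + 0) | b.a.0 | —b→ v12
  v9 = (0 + 0)\{a} | (0 + 0) | (no moves)
  v10 = (b.0\{a} + b.(0 + 0)) | a.0 | —a→ v13, —b→ v12, —b→ v14
  v11 = 0\{a} | b.a.0 | —b→ v14
  v12 = (0 + 0) | a.0 | —a→ v15
  v13 = (b.0\{a} + b.(0 + 0)) | 0 | —b→ v15, —b→ v16
  v14 = 0\{a} | a.0 | —a→ v16
  v15 = (0 + 0) | 0 | (no moves)
  v16 = 0\{a} | 0 | (no moves)
Trace ⟨abb⟩ through P, begin at {u0}:
  [1] a ⇒ {u1, u2}
  [2] b ⇒ {u7, u8}
  [3] b ⇒ {u12}
  — P admits the full trace.
Trace ⟨abb⟩ through Q, begin at {v0}:
  [1] a ⇒ {v1}
  [2] b ⇒ {v7}
  [3] b ⇒ ∅ (Q stuck)

trace-distinct — witness ⟨abb⟩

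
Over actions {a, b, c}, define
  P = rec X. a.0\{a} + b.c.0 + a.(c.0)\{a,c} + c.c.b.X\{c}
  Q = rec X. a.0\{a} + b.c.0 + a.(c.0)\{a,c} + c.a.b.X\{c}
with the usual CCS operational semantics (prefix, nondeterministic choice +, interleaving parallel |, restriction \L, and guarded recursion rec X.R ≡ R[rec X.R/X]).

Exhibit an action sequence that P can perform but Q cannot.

P's transition system — 11 states:
  p0 = rec X. a.0\{a} + b.c.0 + a.(c.0)\{a,c} + c.c.b.X\{c} | ··a··> p1, ··a··> p2, ··b··> p3, ··c··> p4
  p1 = (c.0)\{a,c} | stopped
  p2 = 0\{a} | stopped
  p3 = c.0 | ··c··> p5
  p4 = c.b.(rec X. a.0\{a} + b.c.0 + a.(c.0)\{a,c} + c.c.b.X\{c})\{c} | ··c··> p6
  p5 = 0 | stopped
  p6 = b.(rec X. a.0\{a} + b.c.0 + a.(c.0)\{a,c} + c.c.b.X\{c})\{c} | ··b··> p7
  p7 = (rec X. a.0\{a} + b.c.0 + a.(c.0)\{a,c} + c.c.b.X\{c})\{c} | ··a··> p8, ··a··> p9, ··b··> p10
  p8 = (c.0)\{a,c}\{c} | stopped
  p9 = 0\{a}\{c} | stopped
  p10 = (c.0)\{c} | stopped
Q's transition system — 11 states:
  q0 = rec X. a.0\{a} + b.c.0 + a.(c.0)\{a,c} + c.a.b.X\{c} | ··a··> q1, ··a··> q2, ··b··> q3, ··c··> q4
  q1 = (c.0)\{a,c} | stopped
  q2 = 0\{a} | stopped
  q3 = c.0 | ··c··> q5
  q4 = a.b.(rec X. a.0\{a} + b.c.0 + a.(c.0)\{a,c} + c.a.b.X\{c})\{c} | ··a··> q6
  q5 = 0 | stopped
  q6 = b.(rec X. a.0\{a} + b.c.0 + a.(c.0)\{a,c} + c.a.b.X\{c})\{c} | ··b··> q7
  q7 = (rec X. a.0\{a} + b.c.0 + a.(c.0)\{a,c} + c.a.b.X\{c})\{c} | ··a··> q8, ··a··> q9, ··b··> q10
  q8 = (c.0)\{a,c}\{c} | stopped
  q9 = 0\{a}\{c} | stopped
  q10 = (c.0)\{c} | stopped
Run σ = ⟨cc⟩ on P: start {p0}
  after c @ step 1: {p4}
  after c @ step 2: {p6}
  — P admits the full trace.
Run σ = ⟨cc⟩ on Q: start {q0}
  after c @ step 1: {q4}
  after c @ step 2: ∅ (Q stuck)

cc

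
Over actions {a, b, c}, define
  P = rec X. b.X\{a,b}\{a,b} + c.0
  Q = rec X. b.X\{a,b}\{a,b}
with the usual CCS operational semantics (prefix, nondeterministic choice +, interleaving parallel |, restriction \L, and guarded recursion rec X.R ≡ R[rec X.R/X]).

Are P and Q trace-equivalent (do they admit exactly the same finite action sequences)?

NO — witness ⟨c⟩

Reachable graph of P (4 states):
  u0 = rec X. b.X\{a,b}\{a,b} + c.0 | =b=> u1, =c=> u2
  u1 = (rec X. b.X\{a,b}\{a,b} + c.0)\{a,b}\{a,b} | =c=> u3
  u2 = 0 | ·
  u3 = 0\{a,b}\{a,b} | ·
Reachable graph of Q (2 states):
  v0 = rec X. b.X\{a,b}\{a,b} | =b=> v1
  v1 = (rec X. b.X\{a,b}\{a,b})\{a,b}\{a,b} | ·
Trace ⟨c⟩ through P, begin at {u0}:
  [1] c ⇒ {u2}
  ✓ P
Trace ⟨c⟩ through Q, begin at {v0}:
  [1] c ⇒ ∅ (Q stuck)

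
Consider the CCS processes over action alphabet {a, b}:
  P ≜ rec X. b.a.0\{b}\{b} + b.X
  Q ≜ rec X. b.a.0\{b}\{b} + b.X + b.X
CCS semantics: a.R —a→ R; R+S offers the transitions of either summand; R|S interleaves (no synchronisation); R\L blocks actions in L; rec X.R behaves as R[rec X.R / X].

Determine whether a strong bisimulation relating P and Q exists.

bisimilar

Reachable graph of P (3 states):
  s0 = rec X. b.a.0\{b}\{b} + b.X has moves —b→ s0, —b→ s1
  s1 = a.0\{b}\{b} has moves —a→ s2
  s2 = 0\{b}\{b} has moves stopped
Reachable graph of Q (3 states):
  t0 = rec X. b.a.0\{b}\{b} + b.X + b.X has moves —b→ t0, —b→ t1
  t1 = a.0\{b}\{b} has moves —a→ t2
  t2 = 0\{b}\{b} has moves stopped
Bisimilarity quotient blocks:
  B0 = {s0, t0}
  B1 = {s1, t1}
  B2 = {s2, t2}
s0 ∈ B0, t0 ∈ B0 → same block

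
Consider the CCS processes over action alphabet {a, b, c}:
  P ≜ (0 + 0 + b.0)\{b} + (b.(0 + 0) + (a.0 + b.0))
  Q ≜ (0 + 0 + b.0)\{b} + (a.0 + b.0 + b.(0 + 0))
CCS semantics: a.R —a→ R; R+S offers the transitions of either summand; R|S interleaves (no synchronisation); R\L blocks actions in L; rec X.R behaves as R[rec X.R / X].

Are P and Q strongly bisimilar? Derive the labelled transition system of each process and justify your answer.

bisimilar

LTS(P): 3 reachable states
  m0 = (0 + 0 + b.0)\{b} + (b.(0 + 0) + (a.0 + b.0)) → -a-> m1, -b-> m1, -b-> m2
  m1 = 0 → deadlocked
  m2 = 0 + 0 → deadlocked
LTS(Q): 3 reachable states
  n0 = (0 + 0 + b.0)\{b} + (a.0 + b.0 + b.(0 + 0)) → -a-> n1, -b-> n1, -b-> n2
  n1 = 0 → deadlocked
  n2 = 0 + 0 → deadlocked
Bisimilarity quotient blocks:
  B0 = {m0, n0}
  B1 = {m1, m2, n1, n2}
m0 ∈ B0, n0 ∈ B0 → same block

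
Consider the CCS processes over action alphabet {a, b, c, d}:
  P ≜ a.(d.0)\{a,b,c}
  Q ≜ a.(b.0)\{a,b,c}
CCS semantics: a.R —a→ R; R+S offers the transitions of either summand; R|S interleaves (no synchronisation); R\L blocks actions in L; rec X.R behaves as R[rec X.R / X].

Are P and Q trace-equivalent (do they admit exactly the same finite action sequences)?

P's transition system — 3 states:
  s0 = a.(d.0)\{a,b,c} ⊢ -a-> s1
  s1 = (d.0)\{a,b,c} ⊢ -d-> s2
  s2 = 0\{a,b,c} ⊢ (no moves)
Q's transition system — 2 states:
  t0 = a.(b.0)\{a,b,c} ⊢ -a-> t1
  t1 = (b.0)\{a,b,c} ⊢ (no moves)
Run σ = ⟨ad⟩ on P: start {s0}
  after a @ step 1: {s1}
  after d @ step 2: {s2}
  — P admits the full trace.
Run σ = ⟨ad⟩ on Q: start {t0}
  after a @ step 1: {t1}
  after d @ step 2: no successor for Q

traces(P) ≠ traces(Q) — witness ⟨ad⟩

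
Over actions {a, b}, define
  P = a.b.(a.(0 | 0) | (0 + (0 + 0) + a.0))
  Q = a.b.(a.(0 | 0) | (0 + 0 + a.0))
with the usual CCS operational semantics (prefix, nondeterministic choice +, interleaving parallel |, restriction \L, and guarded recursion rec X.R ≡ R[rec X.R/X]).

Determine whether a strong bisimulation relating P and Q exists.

LTS(P): 6 reachable states
  s0 = a.b.(a.(0 | 0) | (0 + (0 + 0) + a.0)) → =a=> s1
  s1 = b.(a.(0 | 0) | (0 + (0 + 0) + a.0)) → =b=> s2
  s2 = a.(0 | 0) | (0 + (0 + 0) + a.0) → =a=> s3, =a=> s4
  s3 = 0 | 0 | (0 + (0 + 0) + a.0) → =a=> s5
  s4 = a.(0 | 0) | 0 → =a=> s5
  s5 = 0 | 0 | 0 → (no moves)
LTS(Q): 6 reachable states
  t0 = a.b.(a.(0 | 0) | (0 + 0 + a.0)) → =a=> t1
  t1 = b.(a.(0 | 0) | (0 + 0 + a.0)) → =b=> t2
  t2 = a.(0 | 0) | (0 + 0 + a.0) → =a=> t3, =a=> t4
  t3 = 0 | 0 | (0 + 0 + a.0) → =a=> t5
  t4 = a.(0 | 0) | 0 → =a=> t5
  t5 = 0 | 0 | 0 → (no moves)
Coarsest stable partition (strong bisimilarity classes):
  B0 = {s0, t0}
  B1 = {s1, t1}
  B2 = {s2, t2}
  B3 = {s3, s4, t3, t4}
  B4 = {s5, t5}
s0 ∈ B0, t0 ∈ B0 → same block

P ~ Q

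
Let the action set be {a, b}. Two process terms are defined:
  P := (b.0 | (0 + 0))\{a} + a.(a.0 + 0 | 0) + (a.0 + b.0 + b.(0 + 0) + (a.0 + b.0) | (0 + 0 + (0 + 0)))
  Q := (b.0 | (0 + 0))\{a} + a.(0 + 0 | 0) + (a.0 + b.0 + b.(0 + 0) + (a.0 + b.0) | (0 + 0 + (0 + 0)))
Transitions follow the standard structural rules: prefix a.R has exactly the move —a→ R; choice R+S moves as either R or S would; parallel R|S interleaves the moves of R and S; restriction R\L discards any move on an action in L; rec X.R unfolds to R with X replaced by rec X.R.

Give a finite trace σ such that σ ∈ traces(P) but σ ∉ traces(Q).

LTS(P): 6 reachable states
  s0 = (b.0 | (0 + 0))\{a} + a.(a.0 + 0 | 0) + (a.0 + b.0 + b.(0 + 0) + (a.0 + b.0) | (0 + 0 + (0 + 0))) :: ··a··> s1, ··a··> s2, ··a··> s3, ··b··> s1, ··b··> s2, ··b··> s4, ··b··> s5
  s1 = 0 :: deadlocked
  s2 = 0 | (0 + 0 + (0 + 0)) :: deadlocked
  s3 = a.0 + 0 | 0 :: ··a··> s1
  s4 = (0 | (0 + 0))\{a} :: deadlocked
  s5 = 0 + 0 :: deadlocked
LTS(Q): 6 reachable states
  t0 = (b.0 | (0 + 0))\{a} + a.(0 + 0 | 0) + (a.0 + b.0 + b.(0 + 0) + (a.0 + b.0) | (0 + 0 + (0 + 0))) :: ··a··> t1, ··a··> t2, ··a··> t3, ··b··> t1, ··b··> t3, ··b··> t4, ··b··> t5
  t1 = 0 :: deadlocked
  t2 = 0 + 0 | 0 :: deadlocked
  t3 = 0 | (0 + 0 + (0 + 0)) :: deadlocked
  t4 = (0 | (0 + 0))\{a} :: deadlocked
  t5 = 0 + 0 :: deadlocked
Trace ⟨aa⟩ through P, begin at {s0}:
  after a @ step 1: {s1, s2, s3}
  after a @ step 2: {s1}
  P completes σ.
Trace ⟨aa⟩ through Q, begin at {t0}:
  after a @ step 1: {t1, t2, t3}
  after a @ step 2: no successor for Q

aa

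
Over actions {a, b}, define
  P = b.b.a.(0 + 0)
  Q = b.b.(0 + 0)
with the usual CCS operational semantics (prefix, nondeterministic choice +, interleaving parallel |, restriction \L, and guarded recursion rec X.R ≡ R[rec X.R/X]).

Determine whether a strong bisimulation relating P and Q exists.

NO

Reachable graph of P (4 states):
  s0 = b.b.a.(0 + 0) has moves --b--▸ s1
  s1 = b.a.(0 + 0) has moves --b--▸ s2
  s2 = a.(0 + 0) has moves --a--▸ s3
  s3 = 0 + 0 has moves ∅
Reachable graph of Q (3 states):
  t0 = b.b.(0 + 0) has moves --b--▸ t1
  t1 = b.(0 + 0) has moves --b--▸ t2
  t2 = 0 + 0 has moves ∅
Coarsest stable partition (strong bisimilarity classes):
  B0 = {s0}
  B1 = {s1}
  B2 = {s2}
  B3 = {s3, t2}
  B4 = {t0}
  B5 = {t1}
s0 ∈ B0, t0 ∈ B4 → different blocks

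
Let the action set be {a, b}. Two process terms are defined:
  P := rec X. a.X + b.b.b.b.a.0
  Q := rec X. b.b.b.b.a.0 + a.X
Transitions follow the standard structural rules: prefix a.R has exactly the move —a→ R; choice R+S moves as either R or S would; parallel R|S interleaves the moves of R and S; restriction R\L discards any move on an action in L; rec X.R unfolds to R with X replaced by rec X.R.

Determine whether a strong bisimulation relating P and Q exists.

P's transition system — 6 states:
  p0 = rec X. a.X + b.b.b.b.a.0 | -a-> p0, -b-> p1
  p1 = b.b.b.a.0 | -b-> p2
  p2 = b.b.a.0 | -b-> p3
  p3 = b.a.0 | -b-> p4
  p4 = a.0 | -a-> p5
  p5 = 0 | stopped
Q's transition system — 6 states:
  q0 = rec X. b.b.b.b.a.0 + a.X | -a-> q0, -b-> q1
  q1 = b.b.b.a.0 | -b-> q2
  q2 = b.b.a.0 | -b-> q3
  q3 = b.a.0 | -b-> q4
  q4 = a.0 | -a-> q5
  q5 = 0 | stopped
Bisimilarity quotient blocks:
  B0 = {p0, q0}
  B1 = {p1, q1}
  B2 = {p2, q2}
  B3 = {p3, q3}
  B4 = {p4, q4}
  B5 = {p5, q5}
p0 ∈ B0, q0 ∈ B0 → same block

P ~ Q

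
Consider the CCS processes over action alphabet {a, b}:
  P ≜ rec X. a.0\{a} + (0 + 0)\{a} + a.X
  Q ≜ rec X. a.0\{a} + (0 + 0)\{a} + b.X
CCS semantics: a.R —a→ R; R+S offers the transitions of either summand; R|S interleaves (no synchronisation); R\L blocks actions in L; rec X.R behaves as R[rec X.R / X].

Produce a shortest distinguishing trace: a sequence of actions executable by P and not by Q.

P's transition system — 2 states:
  u0 = rec X. a.0\{a} + (0 + 0)\{a} + a.X → =a=> u0, =a=> u1
  u1 = 0\{a} → (no moves)
Q's transition system — 2 states:
  v0 = rec X. a.0\{a} + (0 + 0)\{a} + b.X → =a=> v1, =b=> v0
  v1 = 0\{a} → (no moves)
Executing aa from P (initial set {u0}):
  step 1 (a): {u0, u1}
  step 2 (a): {u0, u1}
  — P admits the full trace.
Executing aa from Q (initial set {v0}):
  step 1 (a): {v1}
  step 2 (a): no successor for Q

aa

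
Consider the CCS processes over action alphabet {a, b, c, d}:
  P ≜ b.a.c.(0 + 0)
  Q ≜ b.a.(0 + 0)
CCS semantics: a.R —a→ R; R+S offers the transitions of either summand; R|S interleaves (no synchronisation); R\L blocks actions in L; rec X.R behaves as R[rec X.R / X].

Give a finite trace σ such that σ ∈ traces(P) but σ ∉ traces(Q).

bac

LTS(P): 4 reachable states
  m0 = b.a.c.(0 + 0) has moves ··b··> m1
  m1 = a.c.(0 + 0) has moves ··a··> m2
  m2 = c.(0 + 0) has moves ··c··> m3
  m3 = 0 + 0 has moves ∅
LTS(Q): 3 reachable states
  n0 = b.a.(0 + 0) has moves ··b··> n1
  n1 = a.(0 + 0) has moves ··a··> n2
  n2 = 0 + 0 has moves ∅
Trace ⟨bac⟩ through P, begin at {m0}:
  [1] b ⇒ {m1}
  [2] a ⇒ {m2}
  [3] c ⇒ {m3}
  — P admits the full trace.
Trace ⟨bac⟩ through Q, begin at {n0}:
  [1] b ⇒ {n1}
  [2] a ⇒ {n2}
  [3] c ⇒ no successor for Q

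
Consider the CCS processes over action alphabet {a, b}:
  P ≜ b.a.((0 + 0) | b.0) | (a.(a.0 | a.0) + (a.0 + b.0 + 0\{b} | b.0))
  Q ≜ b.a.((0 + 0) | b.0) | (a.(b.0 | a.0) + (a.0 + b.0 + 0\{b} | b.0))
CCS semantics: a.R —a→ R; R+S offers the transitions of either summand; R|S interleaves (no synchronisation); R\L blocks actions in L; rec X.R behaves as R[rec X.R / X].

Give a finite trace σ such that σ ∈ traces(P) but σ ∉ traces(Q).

LTS(P): 28 reachable states
  u0 = b.a.((0 + 0) | b.0) | (a.(a.0 | a.0) + (a.0 + b.0 + 0\{b} | b.0)) :: --a--▸ u1, --a--▸ u2, --b--▸ u2, --b--▸ u3, --b--▸ u4
  u1 = b.a.((0 + 0) | b.0) | (a.0 | a.0) :: --a--▸ u5, --a--▸ u6, --b--▸ u7
  u2 = b.a.((0 + 0) | b.0) | 0 :: --b--▸ u8
  u3 = a.((0 + 0) | b.0) | (a.(a.0 | a.0) + (a.0 + b.0 + 0\{b} | b.0)) :: --a--▸ u7, --a--▸ u8, --a--▸ u9, --b--▸ u10, --b--▸ u8
  u4 = b.a.((0 + 0) | b.0) | (0\{b} | 0) :: --b--▸ u10
  u5 = b.a.((0 + 0) | b.0) | (0 | a.0) :: --a--▸ u11, --b--▸ u12
  u6 = b.a.((0 + 0) | b.0) | (a.0 | 0) :: --a--▸ u11, --b--▸ u13
  u7 = a.((0 + 0) | b.0) | (a.0 | a.0) :: --a--▸ u12, --a--▸ u13, --a--▸ u14
  u8 = a.((0 + 0) | b.0) | 0 :: --a--▸ u15
  u9 = (0 + 0) | b.0 | (a.(a.0 | a.0) + (a.0 + b.0 + 0\{b} | b.0)) :: --a--▸ u14, --a--▸ u15, --b--▸ u15, --b--▸ u16, --b--▸ u17
  u10 = a.((0 + 0) | b.0) | (0\{b} | 0) :: --a--▸ u17
  u11 = b.a.((0 + 0) | b.0) | (0 | 0) :: --b--▸ u18
  u12 = a.((0 + 0) | b.0) | (0 | a.0) :: --a--▸ u18, --a--▸ u19
  u13 = a.((0 + 0) | b.0) | (a.0 | 0) :: --a--▸ u18, --a--▸ u20
  u14 = (0 + 0) | b.0 | (a.0 | a.0) :: --a--▸ u19, --a--▸ u20, --b--▸ u21
  u15 = (0 + 0) | b.0 | 0 :: --b--▸ u22
  u16 = (0 + 0) | 0 | (a.(a.0 | a.0) + (a.0 + b.0 + 0\{b} | b.0)) :: --a--▸ u21, --a--▸ u22, --b--▸ u22, --b--▸ u23
  u17 = (0 + 0) | b.0 | (0\{b} | 0) :: --b--▸ u23
  u18 = a.((0 + 0) | b.0) | (0 | 0) :: --a--▸ u24
  u19 = (0 + 0) | b.0 | (0 | a.0) :: --a--▸ u24, --b--▸ u25
  u20 = (0 + 0) | b.0 | (a.0 | 0) :: --a--▸ u24, --b--▸ u26
  u21 = (0 + 0) | 0 | (a.0 | a.0) :: --a--▸ u25, --a--▸ u26
  u22 = (0 + 0) | 0 | 0 :: ·
  u23 = (0 + 0) | 0 | (0\{b} | 0) :: ·
  u24 = (0 + 0) | b.0 | (0 | 0) :: --b--▸ u27
  u25 = (0 + 0) | 0 | (0 | a.0) :: --a--▸ u27
  u26 = (0 + 0) | 0 | (a.0 | 0) :: --a--▸ u27
  u27 = (0 + 0) | 0 | (0 | 0) :: ·
LTS(Q): 28 reachable states
  v0 = b.a.((0 + 0) | b.0) | (a.(b.0 | a.0) + (a.0 + b.0 + 0\{b} | b.0)) :: --a--▸ v1, --a--▸ v2, --b--▸ v2, --b--▸ v3, --b--▸ v4
  v1 = b.a.((0 + 0) | b.0) | (b.0 | a.0) :: --a--▸ v5, --b--▸ v6, --b--▸ v7
  v2 = b.a.((0 + 0) | b.0) | 0 :: --b--▸ v8
  v3 = a.((0 + 0) | b.0) | (a.(b.0 | a.0) + (a.0 + b.0 + 0\{b} | b.0)) :: --a--▸ v6, --a--▸ v8, --a--▸ v9, --b--▸ v10, --b--▸ v8
  v4 = b.a.((0 + 0) | b.0) | (0\{b} | 0) :: --b--▸ v10
  v5 = b.a.((0 + 0) | b.0) | (b.0 | 0) :: --b--▸ v11, --b--▸ v12
  v6 = a.((0 + 0) | b.0) | (b.0 | a.0) :: --a--▸ v11, --a--▸ v13, --b--▸ v14
  v7 = b.a.((0 + 0) | b.0) | (0 | a.0) :: --a--▸ v12, --b--▸ v14
  v8 = a.((0 + 0) | b.0) | 0 :: --a--▸ v15
  v9 = (0 + 0) | b.0 | (a.(b.0 | a.0) + (a.0 + b.0 + 0\{b} | b.0)) :: --a--▸ v13, --a--▸ v15, --b--▸ v15, --b--▸ v16, --b--▸ v17
  v10 = a.((0 + 0) | b.0) | (0\{b} | 0) :: --a--▸ v17
  v11 = a.((0 + 0) | b.0) | (b.0 | 0) :: --a--▸ v18, --b--▸ v19
  v12 = b.a.((0 + 0) | b.0) | (0 | 0) :: --b--▸ v19
  v13 = (0 + 0) | b.0 | (b.0 | a.0) :: --a--▸ v18, --b--▸ v20, --b--▸ v21
  v14 = a.((0 + 0) | b.0) | (0 | a.0) :: --a--▸ v19, --a--▸ v21
  v15 = (0 + 0) | b.0 | 0 :: --b--▸ v22
  v16 = (0 + 0) | 0 | (a.(b.0 | a.0) + (a.0 + b.0 + 0\{b} | b.0)) :: --a--▸ v20, --a--▸ v22, --b--▸ v22, --b--▸ v23
  v17 = (0 + 0) | b.0 | (0\{b} | 0) :: --b--▸ v23
  v18 = (0 + 0) | b.0 | (b.0 | 0) :: --b--▸ v24, --b--▸ v25
  v19 = a.((0 + 0) | b.0) | (0 | 0) :: --a--▸ v25
  v20 = (0 + 0) | 0 | (b.0 | a.0) :: --a--▸ v24, --b--▸ v26
  v21 = (0 + 0) | b.0 | (0 | a.0) :: --a--▸ v25, --b--▸ v26
  v22 = (0 + 0) | 0 | 0 :: ·
  v23 = (0 + 0) | 0 | (0\{b} | 0) :: ·
  v24 = (0 + 0) | 0 | (b.0 | 0) :: --b--▸ v27
  v25 = (0 + 0) | b.0 | (0 | 0) :: --b--▸ v27
  v26 = (0 + 0) | 0 | (0 | a.0) :: --a--▸ v27
  v27 = (0 + 0) | 0 | (0 | 0) :: ·
Executing aaa from P (initial set {u0}):
  step 1 (a): {u1, u2}
  step 2 (a): {u5, u6}
  step 3 (a): {u11}
  ✓ P
Executing aaa from Q (initial set {v0}):
  step 1 (a): {v1, v2}
  step 2 (a): {v5}
  step 3 (a): no successor for Q

aaa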